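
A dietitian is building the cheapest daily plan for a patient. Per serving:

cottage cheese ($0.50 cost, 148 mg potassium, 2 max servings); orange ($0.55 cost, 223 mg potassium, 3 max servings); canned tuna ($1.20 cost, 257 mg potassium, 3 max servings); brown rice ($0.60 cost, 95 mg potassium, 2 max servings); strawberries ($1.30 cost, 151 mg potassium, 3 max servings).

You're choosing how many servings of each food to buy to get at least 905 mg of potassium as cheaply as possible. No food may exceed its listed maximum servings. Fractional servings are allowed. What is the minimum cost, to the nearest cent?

$2.45

Cost per mg of potassium: orange $0.0025, cottage cheese $0.0034, canned tuna $0.0047, brown rice $0.0063, strawberries $0.0086.
Take 3 servings of orange: +669.0 mg potassium for $1.65 (total $1.65, still need 236.0 mg).
Take 1.595 servings of cottage cheese: +236.0 mg potassium for $0.80 (total $2.45, still need 0.0 mg).
Greedy by cheapest-per-mg is optimal for a single linear constraint, so the minimum cost is $2.45.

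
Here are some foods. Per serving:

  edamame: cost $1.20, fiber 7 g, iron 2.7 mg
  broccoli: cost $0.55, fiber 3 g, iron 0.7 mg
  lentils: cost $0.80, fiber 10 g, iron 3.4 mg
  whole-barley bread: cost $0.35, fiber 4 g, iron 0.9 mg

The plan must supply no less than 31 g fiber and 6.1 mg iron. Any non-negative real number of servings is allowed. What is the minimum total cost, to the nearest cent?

$2.48

Compare the cost at each extreme point of the feasible region.
edamame only: max(31/7, 6.1/2.7) = 4.429 servings → $5.31.
broccoli only: max(31/3, 6.1/0.7) = 10.33 servings → $5.68.
lentils only: max(31/10, 6.1/3.4) = 3.1 servings → $2.48.
whole-barley bread only: max(31/4, 6.1/0.9) = 7.75 servings → $2.71.
edamame + broccoli with both targets exact would need a negative amount; discard.
edamame + lentils: the both-tight solution has a negative serving — not a feasible corner.
edamame + whole-barley bread with both targets exact would need a negative amount; discard.
broccoli + lentils with both targets exact would need a negative amount; discard.
broccoli + whole-barley bread: the both-tight solution has a negative serving — not a feasible corner.
lentils + whole-barley bread: intersection lies outside the first quadrant.
The minimum over all feasible corners is $2.48.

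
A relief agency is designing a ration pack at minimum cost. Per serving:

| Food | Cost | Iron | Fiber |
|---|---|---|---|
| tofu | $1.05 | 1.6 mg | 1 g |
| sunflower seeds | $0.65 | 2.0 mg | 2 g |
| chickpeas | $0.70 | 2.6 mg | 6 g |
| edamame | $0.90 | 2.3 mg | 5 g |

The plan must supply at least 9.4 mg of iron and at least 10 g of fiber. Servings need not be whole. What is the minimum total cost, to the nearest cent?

$2.53

A basic optimal solution has at most two foods positive. Try each food alone and each pair with both targets met exactly.
tofu only: max(9.4/1.6, 10/1) = 10 servings → $10.50.
sunflower seeds only: max(9.4/2.0, 10/2) = 5 servings → $3.25.
chickpeas only: max(9.4/2.6, 10/6) = 3.615 servings → $2.53.
edamame only: max(9.4/2.3, 10/5) = 4.087 servings → $3.68.
tofu + sunflower seeds: intersection lies outside the first quadrant.
tofu + chickpeas with both tight: 4.343 servings and 0.9429 servings → $5.22.
tofu + edamame with both tight: 4.211 servings and 1.158 servings → $5.46.
sunflower seeds + chickpeas with both tight: 4.471 servings and 0.1765 servings → $3.03.
sunflower seeds + edamame with both tight: 4.444 servings and 0.2222 servings → $3.09.
chickpeas + edamame: the both-tight solution has a negative serving — not a feasible corner.
The minimum over all feasible corners is $2.53.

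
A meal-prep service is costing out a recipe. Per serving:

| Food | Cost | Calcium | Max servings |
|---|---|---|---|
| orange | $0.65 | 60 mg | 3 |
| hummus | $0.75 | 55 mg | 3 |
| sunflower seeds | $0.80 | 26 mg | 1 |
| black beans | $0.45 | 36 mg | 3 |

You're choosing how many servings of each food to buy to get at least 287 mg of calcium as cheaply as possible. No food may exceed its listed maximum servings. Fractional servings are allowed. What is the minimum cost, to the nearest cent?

$3.29

Cost per mg of calcium: orange $0.0108, black beans $0.0125, hummus $0.0136, sunflower seeds $0.0308.
Take 3 servings of orange: +180.0 mg calcium for $1.95 (total $1.95, still need 107.0 mg).
Take 2.972 servings of black beans: +107.0 mg calcium for $1.34 (total $3.29, still need 0.0 mg).
Filling from the cheapest source first is optimal under one linear minimum: $3.29.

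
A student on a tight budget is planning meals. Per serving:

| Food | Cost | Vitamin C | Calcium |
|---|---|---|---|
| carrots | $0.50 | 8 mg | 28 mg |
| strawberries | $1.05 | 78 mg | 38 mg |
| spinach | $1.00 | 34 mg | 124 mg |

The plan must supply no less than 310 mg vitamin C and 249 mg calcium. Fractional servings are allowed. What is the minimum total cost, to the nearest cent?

An LP optimum is at a vertex; with two nutrient constraints at most two foods are used. Check each candidate.
carrots only: max(310/8, 249/28) = 38.75 servings → $19.38.
strawberries only: max(310/78, 249/38) = 6.553 servings → $6.88.
spinach only: max(310/34, 249/124) = 9.118 servings → $9.12.
carrots + strawberries with both tight: 4.065 servings and 3.557 servings → $5.77.
carrots + spinach with both targets exact would need a negative amount; discard.
strawberries + spinach with both tight: 3.577 servings and 0.9119 servings → $4.67.
Cheapest feasible corner: $4.67.

$4.67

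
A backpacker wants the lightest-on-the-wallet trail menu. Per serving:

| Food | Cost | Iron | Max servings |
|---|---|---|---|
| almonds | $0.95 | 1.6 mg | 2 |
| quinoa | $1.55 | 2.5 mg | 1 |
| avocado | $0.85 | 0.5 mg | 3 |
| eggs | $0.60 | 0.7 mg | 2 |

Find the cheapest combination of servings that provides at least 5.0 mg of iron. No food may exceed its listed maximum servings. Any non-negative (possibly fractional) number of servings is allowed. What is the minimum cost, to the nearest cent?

$3.02

Cost per mg of iron: almonds $0.5938, quinoa $0.6200, eggs $0.8571, avocado $1.7000.
Take 2 servings of almonds: +3.2 mg iron for $1.90 (total $1.90, still need 1.8 mg).
Take 0.72 servings of quinoa: +1.8 mg iron for $1.12 (total $3.02, still need 0.0 mg).
Filling from the cheapest source first is optimal under one linear minimum: $3.02.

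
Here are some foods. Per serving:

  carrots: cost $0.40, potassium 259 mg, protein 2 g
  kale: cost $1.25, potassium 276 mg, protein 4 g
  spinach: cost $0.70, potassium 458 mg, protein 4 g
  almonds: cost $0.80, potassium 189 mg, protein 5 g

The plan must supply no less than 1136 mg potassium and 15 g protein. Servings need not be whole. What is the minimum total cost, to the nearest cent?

$2.51

This is a tiny linear program; its minimum lies at a vertex of the feasible set. List the vertices and price them.
carrots only: max(1136/259, 15/2) = 7.5 servings → $3.00.
kale only: max(1136/276, 15/4) = 4.116 servings → $5.14.
spinach only: max(1136/458, 15/4) = 3.75 servings → $2.62.
almonds only: max(1136/189, 15/5) = 6.011 servings → $4.81.
carrots + kale with both tight: 0.8347 servings and 3.333 servings → $4.50.
carrots + spinach: intersection lies outside the first quadrant.
carrots + almonds with both tight: 3.103 servings and 1.759 servings → $2.65.
kale + spinach with both tight: 3.195 servings and 0.5549 servings → $4.38.
kale + almonds with both targets exact would need a negative amount; discard.
spinach + almonds with both tight: 1.855 servings and 1.516 servings → $2.51.
So the least-cost plan costs $2.51.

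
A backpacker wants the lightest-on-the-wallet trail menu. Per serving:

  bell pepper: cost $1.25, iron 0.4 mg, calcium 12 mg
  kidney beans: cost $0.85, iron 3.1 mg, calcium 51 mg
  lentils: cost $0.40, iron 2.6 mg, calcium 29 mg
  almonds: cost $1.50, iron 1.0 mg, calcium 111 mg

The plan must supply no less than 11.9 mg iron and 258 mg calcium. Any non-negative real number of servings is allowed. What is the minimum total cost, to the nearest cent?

$3.52

For a min-cost LP with two ≥-constraints, a basic feasible solution has at most two positive variables.
bell pepper only: max(11.9/0.4, 258/12) = 29.75 servings → $37.19.
kidney beans only: max(11.9/3.1, 258/51) = 5.059 servings → $4.30.
lentils only: max(11.9/2.6, 258/29) = 8.897 servings → $3.56.
almonds only: max(11.9/1.0, 258/111) = 11.9 servings → $17.85.
bell pepper + kidney beans with both tight: 11.48 servings and 2.357 servings → $16.36.
bell pepper + lentils with both tight: 16.62 servings and 2.02 servings → $21.58.
bell pepper + almonds: the both-tight solution has a negative serving — not a feasible corner.
kidney beans + lentils with both targets exact would need a negative amount; discard.
kidney beans + almonds with both tight: 3.626 servings and 0.6581 servings → $4.07.
lentils + almonds with both tight: 4.094 servings and 1.255 servings → $3.52.
So the least-cost plan costs $3.52.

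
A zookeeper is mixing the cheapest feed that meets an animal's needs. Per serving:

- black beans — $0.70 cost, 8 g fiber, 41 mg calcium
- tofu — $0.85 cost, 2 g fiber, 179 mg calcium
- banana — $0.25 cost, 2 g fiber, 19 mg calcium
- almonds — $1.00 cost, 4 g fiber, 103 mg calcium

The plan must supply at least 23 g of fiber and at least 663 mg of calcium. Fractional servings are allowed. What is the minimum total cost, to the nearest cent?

Two binding constraints pin down two serving amounts, so the optimal mix uses at most two foods. The candidates are each food alone (scaled to the tighter of fiber/calcium) and each pair with both constraints tight.
black beans only: max(23/8, 663/41) = 16.17 servings → $11.32.
tofu only: max(23/2, 663/179) = 11.5 servings → $9.78.
banana only: max(23/2, 663/19) = 34.89 servings → $8.72.
almonds only: max(23/4, 663/103) = 6.437 servings → $6.44.
black beans + tofu with both tight: 2.067 servings and 3.23 servings → $4.19.
black beans + banana with both targets exact would need a negative amount; discard.
black beans + almonds with both targets exact would need a negative amount; discard.
tofu + banana with both tight: 2.778 servings and 8.722 servings → $4.54.
tofu + almonds with both tight: 0.5549 servings and 5.473 servings → $5.94.
banana + almonds with both targets exact would need a negative amount; discard.
So the least-cost plan costs $4.19.

$4.19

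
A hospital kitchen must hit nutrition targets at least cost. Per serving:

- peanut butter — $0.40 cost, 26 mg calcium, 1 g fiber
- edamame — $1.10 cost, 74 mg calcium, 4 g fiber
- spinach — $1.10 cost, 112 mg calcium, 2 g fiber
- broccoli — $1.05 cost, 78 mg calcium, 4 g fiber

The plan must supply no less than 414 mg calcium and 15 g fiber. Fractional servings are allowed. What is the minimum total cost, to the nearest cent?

With two linear requirements the optimum uses one or two foods; enumerate the corners.
peanut butter only: max(414/26, 15/1) = 15.92 servings → $6.37.
edamame only: max(414/74, 15/4) = 5.595 servings → $6.15.
spinach only: max(414/112, 15/2) = 7.5 servings → $8.25.
broccoli only: max(414/78, 15/4) = 5.308 servings → $5.57.
peanut butter + edamame: intersection lies outside the first quadrant.
peanut butter + spinach with both tight: 14.2 servings and 0.4 servings → $6.12.
peanut butter + broccoli: the both-tight solution has a negative serving — not a feasible corner.
edamame + spinach with both tight: 2.84 servings and 1.82 servings → $5.13.
edamame + broccoli with both targets exact would need a negative amount; discard.
spinach + broccoli with both tight: 1.664 servings and 2.918 servings → $4.89.
So the least-cost plan costs $4.89.

$4.89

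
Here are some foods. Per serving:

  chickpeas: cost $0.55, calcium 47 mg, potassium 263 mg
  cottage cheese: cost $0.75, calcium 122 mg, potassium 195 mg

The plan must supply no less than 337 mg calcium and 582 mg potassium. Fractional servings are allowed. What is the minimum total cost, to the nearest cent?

$2.13

At the optimum either one food covers both requirements or two foods hit both targets exactly; no other combination can be cheaper.
chickpeas only: max(337/47, 582/263) = 7.17 servings → $3.94.
cottage cheese only: max(337/122, 582/195) = 2.985 servings → $2.24.
chickpeas + cottage cheese with both tight: 0.2307 servings and 2.673 servings → $2.13.
So the least-cost plan costs $2.13.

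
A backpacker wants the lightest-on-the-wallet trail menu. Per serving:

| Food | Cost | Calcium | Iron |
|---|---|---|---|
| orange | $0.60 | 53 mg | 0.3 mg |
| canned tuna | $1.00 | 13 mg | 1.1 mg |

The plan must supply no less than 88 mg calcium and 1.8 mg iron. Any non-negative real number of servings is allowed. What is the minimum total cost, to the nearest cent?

For a min-cost LP with two ≥-constraints, a basic feasible solution has at most two positive variables.
orange only: max(88/53, 1.8/0.3) = 6 servings → $3.60.
canned tuna only: max(88/13, 1.8/1.1) = 6.769 servings → $6.77.
orange + canned tuna with both tight: 1.349 servings and 1.268 servings → $2.08.
The minimum over all feasible corners is $2.08.

$2.08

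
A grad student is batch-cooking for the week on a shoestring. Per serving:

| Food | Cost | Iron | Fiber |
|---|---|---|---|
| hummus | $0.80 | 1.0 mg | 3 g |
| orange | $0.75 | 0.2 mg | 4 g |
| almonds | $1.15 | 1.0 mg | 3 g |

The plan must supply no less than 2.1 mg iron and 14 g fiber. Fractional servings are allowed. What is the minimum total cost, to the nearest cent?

$3.02

A basic optimal solution has at most two foods positive. Try each food alone and each pair with both targets met exactly.
hummus only: max(2.1/1.0, 14/3) = 4.667 servings → $3.73.
orange only: max(2.1/0.2, 14/4) = 10.5 servings → $7.88.
almonds only: max(2.1/1.0, 14/3) = 4.667 servings → $5.37.
hummus + orange with both tight: 1.647 servings and 2.265 servings → $3.02.
hummus + almonds (both tight): parallel constraints — no distinct corner.
orange + almonds with both tight: 2.265 servings and 1.647 servings → $3.59.
Cheapest feasible corner: $3.02.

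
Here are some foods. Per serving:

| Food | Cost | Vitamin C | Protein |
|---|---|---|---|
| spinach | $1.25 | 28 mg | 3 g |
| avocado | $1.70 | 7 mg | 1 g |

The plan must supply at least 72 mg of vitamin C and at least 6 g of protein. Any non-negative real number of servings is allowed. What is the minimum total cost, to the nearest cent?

$3.21

spinach only: max(72/28, 6/3) = 2.571 servings → $3.21.
avocado only: max(72/7, 6/1) = 10.29 servings → $17.49.
spinach + avocado: intersection lies outside the first quadrant.
The minimum over all feasible corners is $3.21.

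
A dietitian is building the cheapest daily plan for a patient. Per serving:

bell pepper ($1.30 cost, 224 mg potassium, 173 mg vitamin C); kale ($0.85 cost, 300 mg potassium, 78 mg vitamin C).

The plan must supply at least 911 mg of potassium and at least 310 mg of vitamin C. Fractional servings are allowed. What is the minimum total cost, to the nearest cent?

$3.01

Minimising a linear cost over {potassium ≥ 911, vitamin C ≥ 310, servings ≥ 0} — the optimum is at a vertex, using one or two foods.
bell pepper only: max(911/224, 310/173) = 4.067 servings → $5.29.
kale only: max(911/300, 310/78) = 3.974 servings → $3.38.
bell pepper + kale with both tight: 0.6373 servings and 2.561 servings → $3.01.
The minimum over all feasible corners is $3.01.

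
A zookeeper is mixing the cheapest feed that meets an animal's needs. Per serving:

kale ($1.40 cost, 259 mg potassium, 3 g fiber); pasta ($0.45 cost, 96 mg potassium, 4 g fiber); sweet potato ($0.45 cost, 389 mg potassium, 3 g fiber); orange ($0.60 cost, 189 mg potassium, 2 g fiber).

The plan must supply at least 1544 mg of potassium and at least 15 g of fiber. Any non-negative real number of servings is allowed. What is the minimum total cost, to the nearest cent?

$2.11

Check every corner: each single food scaled to meet both minima, and each pair solved so both constraints bind.
kale only: max(1544/259, 15/3) = 5.961 servings → $8.35.
pasta only: max(1544/96, 15/4) = 16.08 servings → $7.24.
sweet potato only: max(1544/389, 15/3) = 5 servings → $2.25.
orange only: max(1544/189, 15/2) = 8.169 servings → $4.90.
kale + pasta: the both-tight solution has a negative serving — not a feasible corner.
kale + sweet potato with both tight: 3.085 servings and 1.915 servings → $5.18.
kale + orange: intersection lies outside the first quadrant.
pasta + sweet potato with both tight: 0.9487 servings and 3.735 servings → $2.11.
pasta + orange: intersection lies outside the first quadrant.
sweet potato + orange with both tight: 1.199 servings and 5.701 servings → $3.96.
The minimum over all feasible corners is $2.11.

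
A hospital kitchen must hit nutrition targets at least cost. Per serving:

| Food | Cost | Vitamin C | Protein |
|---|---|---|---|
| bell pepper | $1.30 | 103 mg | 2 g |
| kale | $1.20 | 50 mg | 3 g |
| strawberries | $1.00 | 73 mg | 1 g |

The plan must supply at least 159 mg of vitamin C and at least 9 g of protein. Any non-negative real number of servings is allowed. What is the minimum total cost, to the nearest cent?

$3.66

The cheapest plan sits at a corner of the feasible region — with two constraints it uses at most two foods.
bell pepper only: max(159/103, 9/2) = 4.5 servings → $5.85.
kale only: max(159/50, 9/3) = 3.18 servings → $3.82.
strawberries only: max(159/73, 9/1) = 9 servings → $9.00.
bell pepper + kale with both tight: 0.1292 servings and 2.914 servings → $3.66.
bell pepper + strawberries: the both-tight solution has a negative serving — not a feasible corner.
kale + strawberries with both tight: 2.947 servings and 0.1598 servings → $3.70.
So the least-cost plan costs $3.66.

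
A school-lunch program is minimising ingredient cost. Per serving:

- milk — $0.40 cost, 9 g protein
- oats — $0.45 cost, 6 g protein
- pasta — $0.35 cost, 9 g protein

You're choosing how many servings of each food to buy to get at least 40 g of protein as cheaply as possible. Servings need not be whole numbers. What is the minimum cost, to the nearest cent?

Cost per g of protein: pasta $0.0389, milk $0.0444, oats $0.0750.
With no serving limits, use only pasta: 40 g / 9 g = 4.444 servings × $0.35 = $1.56.

$1.56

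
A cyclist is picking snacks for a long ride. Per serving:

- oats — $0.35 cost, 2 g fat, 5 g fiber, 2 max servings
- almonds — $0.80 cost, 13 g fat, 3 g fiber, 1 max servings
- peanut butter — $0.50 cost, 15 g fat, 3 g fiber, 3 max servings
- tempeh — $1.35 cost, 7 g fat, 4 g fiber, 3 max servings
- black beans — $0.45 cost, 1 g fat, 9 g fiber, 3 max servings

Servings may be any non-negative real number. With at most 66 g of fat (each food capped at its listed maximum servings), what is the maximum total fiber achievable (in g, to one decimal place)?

Fiber per g fat: black beans 9, oats 2.5, tempeh 0.5714, almonds 0.2308, peanut butter 0.2.
Take 3 servings of black beans: uses 3 g fat, +27.0 g fiber (running total 27.0 g).
Take 2 servings of oats: uses 4 g fat, +10.0 g fiber (running total 37.0 g).
Take 3 servings of tempeh: uses 21 g fat, +12.0 g fiber (running total 49.0 g).
Take 1 serving of almonds: uses 13 g fat, +3.0 g fiber (running total 52.0 g).
Take 1.667 servings of peanut butter: uses 25 g fat, +5.0 g fiber (running total 57.0 g).
Greedy by best ratio exhausts the fat allowance optimally: 57.0 g.

57.0 g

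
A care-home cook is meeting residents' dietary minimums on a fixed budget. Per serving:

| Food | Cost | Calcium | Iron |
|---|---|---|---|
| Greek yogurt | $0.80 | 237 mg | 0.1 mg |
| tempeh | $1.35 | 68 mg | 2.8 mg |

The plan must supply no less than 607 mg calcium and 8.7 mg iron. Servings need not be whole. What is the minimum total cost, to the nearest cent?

The cheapest plan sits at a corner of the feasible region — with two constraints it uses at most two foods.
Greek yogurt only: max(607/237, 8.7/0.1) = 87 servings → $69.60.
tempeh only: max(607/68, 8.7/2.8) = 8.926 servings → $12.05.
Greek yogurt + tempeh with both tight: 1.687 servings and 3.047 servings → $5.46.
The minimum over all feasible corners is $5.46.

$5.46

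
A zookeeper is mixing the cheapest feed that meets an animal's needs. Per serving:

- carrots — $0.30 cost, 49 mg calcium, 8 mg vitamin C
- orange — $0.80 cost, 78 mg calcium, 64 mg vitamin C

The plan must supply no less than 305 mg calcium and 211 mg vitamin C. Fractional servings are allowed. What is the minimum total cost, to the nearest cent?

This is a tiny linear program; its minimum lies at a vertex of the feasible set. List the vertices and price them.
carrots only: max(305/49, 211/8) = 26.38 servings → $7.91.
orange only: max(305/78, 211/64) = 3.91 servings → $3.13.
carrots + orange with both tight: 1.219 servings and 3.145 servings → $2.88.
The minimum over all feasible corners is $2.88.

$2.88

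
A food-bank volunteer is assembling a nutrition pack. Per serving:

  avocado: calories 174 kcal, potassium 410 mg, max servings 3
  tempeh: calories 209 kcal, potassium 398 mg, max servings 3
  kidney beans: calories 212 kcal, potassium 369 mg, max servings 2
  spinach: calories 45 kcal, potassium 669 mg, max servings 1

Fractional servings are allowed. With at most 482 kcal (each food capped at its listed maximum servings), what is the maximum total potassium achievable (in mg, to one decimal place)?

Potassium per kcal: spinach 14.87, avocado 2.356, tempeh 1.904, kidney beans 1.741.
Take 1 serving of spinach: uses 45 kcal, +669.0 mg potassium (running total 669.0 mg).
Take 2.511 servings of avocado: uses 437 kcal, +1029.7 mg potassium (running total 1698.7 mg).
Filling greedily by potassium-per-kcal is optimal for one linear limit, giving 1698.7 mg.

1698.7 mg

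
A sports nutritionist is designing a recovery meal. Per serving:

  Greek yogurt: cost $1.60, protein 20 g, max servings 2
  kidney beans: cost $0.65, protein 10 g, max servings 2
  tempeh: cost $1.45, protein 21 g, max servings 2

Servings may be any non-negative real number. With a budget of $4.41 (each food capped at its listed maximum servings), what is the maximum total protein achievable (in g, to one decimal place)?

64.6 g

Protein per dollar: kidney beans 15.38, tempeh 14.48, Greek yogurt 12.5.
Take 2 servings of kidney beans: spends $1.30, +20.0 g protein (running total 20.0 g).
Take 2 servings of tempeh: spends $2.90, +42.0 g protein (running total 62.0 g).
Take 0.1313 servings of Greek yogurt: spends $0.21, +2.6 g protein (running total 64.6 g).
Greedy by best ratio exhausts the cost allowance optimally: 64.6 g.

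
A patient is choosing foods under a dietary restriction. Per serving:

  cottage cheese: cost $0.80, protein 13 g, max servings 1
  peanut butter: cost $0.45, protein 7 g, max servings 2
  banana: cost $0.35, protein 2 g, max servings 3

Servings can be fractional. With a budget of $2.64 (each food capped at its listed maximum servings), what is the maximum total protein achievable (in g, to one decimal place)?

32.4 g

Protein per dollar: cottage cheese 16.25, peanut butter 15.56, banana 5.714.
Take 1 serving of cottage cheese: spends $0.80, +13.0 g protein (running total 13.0 g).
Take 2 servings of peanut butter: spends $0.90, +14.0 g protein (running total 27.0 g).
Take 2.686 servings of banana: spends $0.94, +5.4 g protein (running total 32.4 g).
Filling greedily by protein-per-dollar is optimal for one linear limit, giving 32.4 g.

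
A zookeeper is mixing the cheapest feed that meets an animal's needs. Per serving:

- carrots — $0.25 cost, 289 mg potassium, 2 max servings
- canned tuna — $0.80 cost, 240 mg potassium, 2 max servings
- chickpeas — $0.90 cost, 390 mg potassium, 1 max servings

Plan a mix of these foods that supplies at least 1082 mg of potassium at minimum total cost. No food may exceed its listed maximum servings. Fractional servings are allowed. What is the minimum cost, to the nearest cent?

$1.78

Cost per mg of potassium: carrots $0.0009, chickpeas $0.0023, canned tuna $0.0033.
Take 2 servings of carrots: +578.0 mg potassium for $0.50 (total $0.50, still need 504.0 mg).
Take 1 serving of chickpeas: +390.0 mg potassium for $0.90 (total $1.40, still need 114.0 mg).
Take 0.475 servings of canned tuna: +114.0 mg potassium for $0.38 (total $1.78, still need 0.0 mg).
Greedy by cheapest-per-mg is optimal for a single linear constraint, so the minimum cost is $1.78.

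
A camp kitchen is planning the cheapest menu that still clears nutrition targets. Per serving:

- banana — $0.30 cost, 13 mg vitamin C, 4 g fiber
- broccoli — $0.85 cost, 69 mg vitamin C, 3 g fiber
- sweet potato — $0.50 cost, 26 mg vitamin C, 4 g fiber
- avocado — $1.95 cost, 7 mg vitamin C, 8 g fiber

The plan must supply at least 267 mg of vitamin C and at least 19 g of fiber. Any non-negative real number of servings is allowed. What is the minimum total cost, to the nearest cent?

Compare the cost at each extreme point of the feasible region.
banana only: max(267/13, 19/4) = 20.54 servings → $6.16.
broccoli only: max(267/69, 19/3) = 6.333 servings → $5.38.
sweet potato only: max(267/26, 19/4) = 10.27 servings → $5.13.
avocado only: max(267/7, 19/8) = 38.14 servings → $74.38.
banana + broccoli with both tight: 2.152 servings and 3.464 servings → $3.59.
banana + sweet potato: intersection lies outside the first quadrant.
banana + avocado: intersection lies outside the first quadrant.
broccoli + sweet potato with both tight: 2.899 servings and 2.576 servings → $3.75.
broccoli + avocado with both tight: 3.772 servings and 0.9605 servings → $5.08.
sweet potato + avocado with both targets exact would need a negative amount; discard.
Cheapest feasible corner: $3.59.

$3.59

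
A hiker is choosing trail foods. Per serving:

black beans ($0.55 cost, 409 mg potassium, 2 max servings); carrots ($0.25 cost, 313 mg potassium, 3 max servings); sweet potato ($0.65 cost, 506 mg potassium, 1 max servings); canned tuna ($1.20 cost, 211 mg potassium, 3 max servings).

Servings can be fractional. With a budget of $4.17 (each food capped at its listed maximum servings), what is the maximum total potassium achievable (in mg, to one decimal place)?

Potassium per dollar: carrots 1252, sweet potato 778.5, black beans 743.6, canned tuna 175.8.
Take 3 servings of carrots: spends $0.75, +939.0 mg potassium (running total 939.0 mg).
Take 1 serving of sweet potato: spends $0.65, +506.0 mg potassium (running total 1445.0 mg).
Take 2 servings of black beans: spends $1.10, +818.0 mg potassium (running total 2263.0 mg).
Take 1.392 servings of canned tuna: spends $1.67, +293.6 mg potassium (running total 2556.6 mg).
Greedy by best ratio exhausts the cost allowance optimally: 2556.6 mg.

2556.6 mg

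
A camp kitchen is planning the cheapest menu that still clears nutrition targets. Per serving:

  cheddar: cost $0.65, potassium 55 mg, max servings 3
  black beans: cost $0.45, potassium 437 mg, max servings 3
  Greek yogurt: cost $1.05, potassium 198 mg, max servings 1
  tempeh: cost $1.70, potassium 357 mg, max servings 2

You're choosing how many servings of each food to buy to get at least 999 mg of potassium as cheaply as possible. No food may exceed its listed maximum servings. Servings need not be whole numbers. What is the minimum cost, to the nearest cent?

Cost per mg of potassium: black beans $0.0010, tempeh $0.0048, Greek yogurt $0.0053, cheddar $0.0118.
Take 2.286 servings of black beans: +999.0 mg potassium for $1.03 (total $1.03, still need 0.0 mg).
Greedy by cheapest-per-mg is optimal for a single linear constraint, so the minimum cost is $1.03.

$1.03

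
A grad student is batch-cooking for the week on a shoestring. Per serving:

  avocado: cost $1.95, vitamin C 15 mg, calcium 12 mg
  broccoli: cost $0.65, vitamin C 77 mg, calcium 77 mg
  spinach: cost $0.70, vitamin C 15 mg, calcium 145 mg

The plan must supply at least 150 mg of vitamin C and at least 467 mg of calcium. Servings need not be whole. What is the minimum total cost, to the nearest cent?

Check every corner: each single food scaled to meet both minima, and each pair solved so both constraints bind.
avocado only: max(150/15, 467/12) = 38.92 servings → $75.89.
broccoli only: max(150/77, 467/77) = 6.065 servings → $3.94.
spinach only: max(150/15, 467/145) = 10 servings → $7.00.
avocado + broccoli: the both-tight solution has a negative serving — not a feasible corner.
avocado + spinach with both tight: 7.391 servings and 2.609 servings → $16.24.
broccoli + spinach with both tight: 1.473 servings and 2.438 servings → $2.66.
Cheapest feasible corner: $2.66.

$2.66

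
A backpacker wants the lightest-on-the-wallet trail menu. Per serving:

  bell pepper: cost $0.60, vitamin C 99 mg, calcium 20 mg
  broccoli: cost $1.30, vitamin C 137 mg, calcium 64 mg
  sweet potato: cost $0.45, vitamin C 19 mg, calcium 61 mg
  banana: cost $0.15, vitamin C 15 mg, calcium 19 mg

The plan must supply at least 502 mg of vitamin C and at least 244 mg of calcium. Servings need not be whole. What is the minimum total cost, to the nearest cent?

At the optimum either one food covers both requirements or two foods hit both targets exactly; no other combination can be cheaper.
bell pepper only: max(502/99, 244/20) = 12.2 servings → $7.32.
broccoli only: max(502/137, 244/64) = 3.812 servings → $4.96.
sweet potato only: max(502/19, 244/61) = 26.42 servings → $11.89.
banana only: max(502/15, 244/19) = 33.47 servings → $5.02.
bell pepper + broccoli: the both-tight solution has a negative serving — not a feasible corner.
bell pepper + sweet potato with both tight: 4.592 servings and 2.494 servings → $3.88.
bell pepper + banana with both tight: 3.718 servings and 8.929 servings → $3.57.
broccoli + sweet potato with both tight: 3.639 servings and 0.182 servings → $4.81.
broccoli + banana with both tight: 3.578 servings and 0.7912 servings → $4.77.
sweet potato + banana: intersection lies outside the first quadrant.
The minimum over all feasible corners is $3.57.

$3.57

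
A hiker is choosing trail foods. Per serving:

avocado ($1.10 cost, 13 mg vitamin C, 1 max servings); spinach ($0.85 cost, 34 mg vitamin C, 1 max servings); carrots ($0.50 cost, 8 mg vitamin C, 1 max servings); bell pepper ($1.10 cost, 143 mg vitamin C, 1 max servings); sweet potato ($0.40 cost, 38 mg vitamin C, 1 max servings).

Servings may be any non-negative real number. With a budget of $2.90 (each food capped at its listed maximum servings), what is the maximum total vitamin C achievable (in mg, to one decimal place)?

Vitamin C per dollar: bell pepper 130, sweet potato 95, spinach 40, carrots 16, avocado 11.82.
Take 1 serving of bell pepper: spends $1.10, +143.0 mg vitamin C (running total 143.0 mg).
Take 1 serving of sweet potato: spends $0.40, +38.0 mg vitamin C (running total 181.0 mg).
Take 1 serving of spinach: spends $0.85, +34.0 mg vitamin C (running total 215.0 mg).
Take 1 serving of carrots: spends $0.50, +8.0 mg vitamin C (running total 223.0 mg).
Take 0.04545 servings of avocado: spends $0.05, +0.6 mg vitamin C (running total 223.6 mg).
Filling greedily by vitamin C-per-dollar is optimal for one linear limit, giving 223.6 mg.

223.6 mg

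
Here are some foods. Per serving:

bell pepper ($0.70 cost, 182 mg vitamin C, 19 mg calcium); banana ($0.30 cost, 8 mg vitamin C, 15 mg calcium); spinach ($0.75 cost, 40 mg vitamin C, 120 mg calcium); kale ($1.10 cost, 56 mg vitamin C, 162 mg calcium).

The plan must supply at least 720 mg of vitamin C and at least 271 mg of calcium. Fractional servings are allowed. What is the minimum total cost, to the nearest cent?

A basic optimal solution has at most two foods positive. Try each food alone and each pair with both targets met exactly.
bell pepper only: max(720/182, 271/19) = 14.26 servings → $9.98.
banana only: max(720/8, 271/15) = 90 servings → $27.00.
spinach only: max(720/40, 271/120) = 18 servings → $13.50.
kale only: max(720/56, 271/162) = 12.86 servings → $14.14.
bell pepper + banana with both tight: 3.348 servings and 13.83 servings → $6.49.
bell pepper + spinach with both tight: 3.584 servings and 1.691 servings → $3.78.
bell pepper + kale with both tight: 3.57 servings and 1.254 servings → $3.88.
banana + spinach: intersection lies outside the first quadrant.
banana + kale with both targets exact would need a negative amount; discard.
spinach + kale: intersection lies outside the first quadrant.
Cheapest feasible corner: $3.78.

$3.78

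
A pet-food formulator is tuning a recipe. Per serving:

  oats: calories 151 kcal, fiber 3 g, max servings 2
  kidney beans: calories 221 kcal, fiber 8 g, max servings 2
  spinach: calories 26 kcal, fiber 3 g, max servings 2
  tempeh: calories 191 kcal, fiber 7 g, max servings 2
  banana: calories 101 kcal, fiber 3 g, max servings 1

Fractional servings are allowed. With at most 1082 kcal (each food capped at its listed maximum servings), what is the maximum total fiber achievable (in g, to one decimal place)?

41.1 g

Fiber per kcal: spinach 0.1154, tempeh 0.03665, kidney beans 0.0362, banana 0.0297, oats 0.01987.
Take 2 servings of spinach: uses 52 kcal, +6.0 g fiber (running total 6.0 g).
Take 2 servings of tempeh: uses 382 kcal, +14.0 g fiber (running total 20.0 g).
Take 2 servings of kidney beans: uses 442 kcal, +16.0 g fiber (running total 36.0 g).
Take 1 serving of banana: uses 101 kcal, +3.0 g fiber (running total 39.0 g).
Take 0.6954 servings of oats: uses 105 kcal, +2.1 g fiber (running total 41.1 g).
Filling greedily by fiber-per-kcal is optimal for one linear limit, giving 41.1 g.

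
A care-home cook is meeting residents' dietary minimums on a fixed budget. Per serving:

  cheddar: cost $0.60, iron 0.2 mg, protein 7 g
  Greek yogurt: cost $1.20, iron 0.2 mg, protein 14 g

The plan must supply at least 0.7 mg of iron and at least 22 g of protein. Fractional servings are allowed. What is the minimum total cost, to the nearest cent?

$2.10

Compare the cost at each extreme point of the feasible region.
cheddar only: max(0.7/0.2, 22/7) = 3.5 servings → $2.10.
Greek yogurt only: max(0.7/0.2, 22/14) = 3.5 servings → $4.20.
cheddar + Greek yogurt: the both-tight solution has a negative serving — not a feasible corner.
The minimum over all feasible corners is $2.10.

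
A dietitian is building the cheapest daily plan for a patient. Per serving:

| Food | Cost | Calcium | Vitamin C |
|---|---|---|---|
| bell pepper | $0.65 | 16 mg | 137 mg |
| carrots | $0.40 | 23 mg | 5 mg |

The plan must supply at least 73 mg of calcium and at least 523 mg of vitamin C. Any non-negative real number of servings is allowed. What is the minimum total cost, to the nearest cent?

$2.68

Compare the cost at each extreme point of the feasible region.
bell pepper only: max(73/16, 523/137) = 4.562 servings → $2.97.
carrots only: max(73/23, 523/5) = 104.6 servings → $41.84.
bell pepper + carrots with both tight: 3.798 servings and 0.5317 servings → $2.68.
The minimum over all feasible corners is $2.68.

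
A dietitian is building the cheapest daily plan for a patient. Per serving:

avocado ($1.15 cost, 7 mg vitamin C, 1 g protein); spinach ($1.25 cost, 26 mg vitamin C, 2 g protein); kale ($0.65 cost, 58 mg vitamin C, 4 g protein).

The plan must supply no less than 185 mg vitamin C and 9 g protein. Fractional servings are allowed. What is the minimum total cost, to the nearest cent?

With two linear requirements the optimum uses one or two foods; enumerate the corners.
avocado only: max(185/7, 9/1) = 26.43 servings → $30.39.
spinach only: max(185/26, 9/2) = 7.115 servings → $8.89.
kale only: max(185/58, 9/4) = 3.19 servings → $2.07.
avocado + spinach: the both-tight solution has a negative serving — not a feasible corner.
avocado + kale with both targets exact would need a negative amount; discard.
spinach + kale: intersection lies outside the first quadrant.
Cheapest feasible corner: $2.07.

$2.07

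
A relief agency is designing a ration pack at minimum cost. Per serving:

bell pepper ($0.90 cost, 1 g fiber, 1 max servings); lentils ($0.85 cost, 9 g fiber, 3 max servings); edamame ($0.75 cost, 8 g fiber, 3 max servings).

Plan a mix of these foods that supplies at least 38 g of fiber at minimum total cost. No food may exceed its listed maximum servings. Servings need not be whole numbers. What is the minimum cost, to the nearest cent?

Cost per g of fiber: edamame $0.0938, lentils $0.0944, bell pepper $0.9000.
Take 3 servings of edamame: +24.0 g fiber for $2.25 (total $2.25, still need 14.0 g).
Take 1.556 servings of lentils: +14.0 g fiber for $1.32 (total $3.57, still need 0.0 g).
Filling from the cheapest source first is optimal under one linear minimum: $3.57.

$3.57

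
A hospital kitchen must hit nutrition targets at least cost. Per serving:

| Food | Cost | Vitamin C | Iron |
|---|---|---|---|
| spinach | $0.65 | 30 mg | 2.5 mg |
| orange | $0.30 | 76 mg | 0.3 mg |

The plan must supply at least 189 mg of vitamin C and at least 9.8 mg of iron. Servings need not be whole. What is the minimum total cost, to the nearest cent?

$2.77

Two binding constraints pin down two serving amounts, so the optimal mix uses at most two foods. The candidates are each food alone (scaled to the tighter of vitamin C/iron) and each pair with both constraints tight.
spinach only: max(189/30, 9.8/2.5) = 6.3 servings → $4.09.
orange only: max(189/76, 9.8/0.3) = 32.67 servings → $9.80.
spinach + orange with both tight: 3.802 servings and 0.9862 servings → $2.77.
The minimum over all feasible corners is $2.77.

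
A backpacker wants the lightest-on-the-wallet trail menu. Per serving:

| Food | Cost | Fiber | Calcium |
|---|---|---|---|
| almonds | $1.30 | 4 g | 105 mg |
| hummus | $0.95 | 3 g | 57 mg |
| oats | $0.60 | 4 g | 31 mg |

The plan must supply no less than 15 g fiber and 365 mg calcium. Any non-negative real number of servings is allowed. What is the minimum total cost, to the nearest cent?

Check every corner: each single food scaled to meet both minima, and each pair solved so both constraints bind.
almonds only: max(15/4, 365/105) = 3.75 servings → $4.88.
hummus only: max(15/3, 365/57) = 6.404 servings → $6.08.
oats only: max(15/4, 365/31) = 11.77 servings → $7.06.
almonds + hummus with both tight: 2.759 servings and 1.322 servings → $4.84.
almonds + oats with both tight: 3.361 servings and 0.3885 servings → $4.60.
hummus + oats: the both-tight solution has a negative serving — not a feasible corner.
So the least-cost plan costs $4.60.

$4.60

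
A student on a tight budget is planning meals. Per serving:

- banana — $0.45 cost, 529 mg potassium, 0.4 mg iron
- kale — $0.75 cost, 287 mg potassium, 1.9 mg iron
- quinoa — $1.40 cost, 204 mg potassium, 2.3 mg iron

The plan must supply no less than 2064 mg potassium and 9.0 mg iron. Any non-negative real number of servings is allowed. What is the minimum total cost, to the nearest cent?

A basic optimal solution has at most two foods positive. Try each food alone and each pair with both targets met exactly.
banana only: max(2064/529, 9.0/0.4) = 22.5 servings → $10.12.
kale only: max(2064/287, 9.0/1.9) = 7.192 servings → $5.39.
quinoa only: max(2064/204, 9.0/2.3) = 10.12 servings → $14.16.
banana + kale with both tight: 1.504 servings and 4.42 servings → $3.99.
banana + quinoa with both tight: 2.565 servings and 3.467 servings → $6.01.
kale + quinoa: the both-tight solution has a negative serving — not a feasible corner.
Cheapest feasible corner: $3.99.

$3.99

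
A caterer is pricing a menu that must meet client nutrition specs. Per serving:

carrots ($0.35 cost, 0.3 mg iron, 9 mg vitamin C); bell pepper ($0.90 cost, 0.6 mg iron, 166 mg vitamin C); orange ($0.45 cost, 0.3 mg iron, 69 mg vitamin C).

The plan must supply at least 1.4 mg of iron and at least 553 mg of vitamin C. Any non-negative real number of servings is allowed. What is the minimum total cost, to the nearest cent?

Check every corner: each single food scaled to meet both minima, and each pair solved so both constraints bind.
carrots only: max(1.4/0.3, 553/9) = 61.44 servings → $21.51.
bell pepper only: max(1.4/0.6, 553/166) = 3.331 servings → $3.00.
orange only: max(1.4/0.3, 553/69) = 8.014 servings → $3.61.
carrots + bell pepper: intersection lies outside the first quadrant.
carrots + orange: intersection lies outside the first quadrant.
bell pepper + orange with both targets exact would need a negative amount; discard.
So the least-cost plan costs $3.00.

$3.00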